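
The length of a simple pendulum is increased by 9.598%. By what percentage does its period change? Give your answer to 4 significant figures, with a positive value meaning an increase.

T ∝ √L, so T'/T = √(1.0960) = 1.0469.
Percentage change in T = (1.0469 − 1) × 100% = 4.689%.

4.689%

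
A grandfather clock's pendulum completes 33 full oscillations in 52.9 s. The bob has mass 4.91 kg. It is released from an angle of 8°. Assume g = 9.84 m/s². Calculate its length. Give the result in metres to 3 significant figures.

T = 52.9/33 = 1.603 s.
From T = 2π√(L/g), L = gT²/(4π²) = 9.84 × 1.603²/(4π²) = 0.640 m.

0.640 m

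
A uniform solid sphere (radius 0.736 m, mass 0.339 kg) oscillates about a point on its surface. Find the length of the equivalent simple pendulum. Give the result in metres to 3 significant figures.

1.03 m

The equivalent simple-pendulum length is L_eq = I/(md), where I is about the pivot and d = 0.7360 m.
I_cm = (2/5)mR² = 0.07345 kg·m², so I = I_cm + md² = 0.07345 + 0.1836 = 0.2571 kg·m².
L_eq = 0.2571/(0.339 × 0.7360) = 1.03 m.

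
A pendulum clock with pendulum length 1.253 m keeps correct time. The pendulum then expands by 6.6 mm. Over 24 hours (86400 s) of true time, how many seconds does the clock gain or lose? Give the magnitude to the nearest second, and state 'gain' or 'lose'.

T ∝ √L, so T'/T = √(1.25960/1.253) = 1.00263.
In 86400 s of true time the clock registers 86400/1.00263 = 86173.3 s, so it loses 227 s.

lose 227 s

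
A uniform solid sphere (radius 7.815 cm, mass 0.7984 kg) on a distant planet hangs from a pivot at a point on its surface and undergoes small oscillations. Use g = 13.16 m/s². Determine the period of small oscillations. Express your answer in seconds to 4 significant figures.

I_cm = (2/5)mr² = 0.0019505 kg·m². The pivot is at distance d = 0.07815 m from the centre of mass.
By the parallel-axis theorem, I = I_cm + md² = 0.0019505 + 0.0048762 = 0.0068266 kg·m².
T = 2π√(I/(mgd)) = 2π√(0.0068266/(0.7984 × 13.16 × 0.07815)) = 0.5729 s.

0.5729 s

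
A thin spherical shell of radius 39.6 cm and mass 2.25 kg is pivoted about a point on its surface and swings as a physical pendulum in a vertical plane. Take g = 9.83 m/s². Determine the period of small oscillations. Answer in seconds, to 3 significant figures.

1.63 s

I_cm = (2/3)mr² = 0.2352 kg·m². The pivot is at distance d = 0.396 m from the centre of mass.
By the parallel-axis theorem, I = I_cm + md² = 0.2352 + 0.3528 = 0.5881 kg·m².
T = 2π√(I/(mgd)) = 2π√(0.5881/(2.25 × 9.83 × 0.396)) = 1.63 s.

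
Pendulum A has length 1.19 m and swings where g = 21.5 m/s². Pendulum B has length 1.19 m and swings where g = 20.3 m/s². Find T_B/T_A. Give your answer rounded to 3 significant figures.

1.03

T = 2π√(L/g), so T_B/T_A = √((L_B/g_B)/(L_A/g_A)) = √((1.19/20.3)/(1.19/21.5)) = 1.03.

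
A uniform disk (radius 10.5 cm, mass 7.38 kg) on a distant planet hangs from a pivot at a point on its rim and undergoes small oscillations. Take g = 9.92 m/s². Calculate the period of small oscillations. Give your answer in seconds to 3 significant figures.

0.792 s

I_cm = ½mr² = 0.04068 kg·m². The pivot is at distance d = 0.105 m from the centre of mass.
By the parallel-axis theorem, I = I_cm + md² = 0.04068 + 0.08136 = 0.1220 kg·m².
T = 2π√(I/(mgd)) = 2π√(0.1220/(7.38 × 9.92 × 0.105)) = 0.792 s.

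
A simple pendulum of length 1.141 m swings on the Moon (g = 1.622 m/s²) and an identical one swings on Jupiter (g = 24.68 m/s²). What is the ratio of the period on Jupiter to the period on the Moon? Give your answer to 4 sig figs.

T ∝ 1/√g, so T₂/T₁ = √(g₁/g₂) = √(1.622/24.68) = 0.2564.

0.2564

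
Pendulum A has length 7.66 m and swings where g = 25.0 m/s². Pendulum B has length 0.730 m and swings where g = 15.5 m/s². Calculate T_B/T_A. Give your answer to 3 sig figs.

T = 2π√(L/g), so T_B/T_A = √((L_B/g_B)/(L_A/g_A)) = √((0.730/15.5)/(7.66/25.0)) = 0.392.

0.392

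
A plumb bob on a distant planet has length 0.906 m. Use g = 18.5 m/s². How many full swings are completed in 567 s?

T = 2π√(L/g) = 2π√(0.906/18.5) = 1.390 s.
Number of complete oscillations = ⌊567/1.390⌋ = ⌊407.8⌋ = 407.

407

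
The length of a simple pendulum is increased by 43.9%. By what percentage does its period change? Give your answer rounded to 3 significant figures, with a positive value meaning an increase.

T ∝ √L, so T'/T = √(1.439) = 1.200.
Percentage change in T = (1.200 − 1) × 100% = 20.0%.

20.0%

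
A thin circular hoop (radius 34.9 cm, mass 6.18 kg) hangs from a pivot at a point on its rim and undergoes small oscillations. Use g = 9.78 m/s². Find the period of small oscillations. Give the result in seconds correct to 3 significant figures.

I_cm = mr² = 0.7527 kg·m². The pivot is at distance d = 0.349 m from the centre of mass.
By the parallel-axis theorem, I = I_cm + md² = 0.7527 + 0.7527 = 1.505 kg·m².
T = 2π√(I/(mgd)) = 2π√(1.505/(6.18 × 9.78 × 0.349)) = 1.68 s.

1.68 s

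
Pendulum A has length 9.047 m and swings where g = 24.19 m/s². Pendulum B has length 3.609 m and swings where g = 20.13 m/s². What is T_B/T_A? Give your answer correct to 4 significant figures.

T = 2π√(L/g), so T_B/T_A = √((L_B/g_B)/(L_A/g_A)) = √((3.609/20.13)/(9.047/24.19)) = 0.6924.

0.6924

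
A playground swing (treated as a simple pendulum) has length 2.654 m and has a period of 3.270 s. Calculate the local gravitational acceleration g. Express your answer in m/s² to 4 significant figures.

From T = 2π√(L/g), g = 4π²L/T² = 4π² × 2.654/3.2700² = 9.799 m/s².

9.799 m/s²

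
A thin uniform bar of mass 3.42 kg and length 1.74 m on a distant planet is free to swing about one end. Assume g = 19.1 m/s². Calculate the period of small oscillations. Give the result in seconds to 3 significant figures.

For a physical pendulum T = 2π√(I/(mgd)), with d = 0.8700 m from pivot to centre of mass.
I_cm = mL²/12 = 3.42 × 1.74²/12 = 0.8629 kg·m²; I = I_cm + md² = 0.8629 + 3.42 × 0.8700² = 3.451 kg·m².
T = 2π√(3.451/(3.42 × 19.1 × 0.8700)) = 1.55 s.

1.55 s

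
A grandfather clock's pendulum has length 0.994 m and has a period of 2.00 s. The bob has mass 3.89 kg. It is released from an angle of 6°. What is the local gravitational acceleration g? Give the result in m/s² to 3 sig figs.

From T = 2π√(L/g), g = 4π²L/T² = 4π² × 0.994/2.000² = 9.81 m/s².

9.81 m/s²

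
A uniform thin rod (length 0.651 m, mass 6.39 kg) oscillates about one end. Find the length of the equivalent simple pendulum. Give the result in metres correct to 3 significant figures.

0.434 m

The equivalent simple-pendulum length is L_eq = I/(md), where I is about the pivot and d = 0.3255 m.
I_cm = (1/12)mL² = 0.2257 kg·m², so I = I_cm + md² = 0.2257 + 0.6770 = 0.9027 kg·m².
L_eq = 0.9027/(6.39 × 0.3255) = 0.434 m.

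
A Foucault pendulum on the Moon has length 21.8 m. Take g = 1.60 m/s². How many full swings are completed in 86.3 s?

3

T = 2π√(L/g) = 2π√(21.8/1.60) = 23.19 s.
Number of complete oscillations = ⌊86.3/23.19⌋ = ⌊3.721⌋ = 3.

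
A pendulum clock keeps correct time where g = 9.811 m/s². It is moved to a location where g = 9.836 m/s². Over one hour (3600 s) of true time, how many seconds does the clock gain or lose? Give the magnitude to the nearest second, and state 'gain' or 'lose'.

The clock's period scales as T ∝ 1/√g, so T'/T = √(9.811/9.836) = 0.998728.
In 3600 s of true time the clock registers 3600/0.998728 = 3604.6 s, so it gains 5 s.

gain 5 s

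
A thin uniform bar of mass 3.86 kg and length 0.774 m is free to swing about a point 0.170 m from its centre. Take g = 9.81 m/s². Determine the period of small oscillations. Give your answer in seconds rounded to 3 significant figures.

1.37 s

For a physical pendulum T = 2π√(I/(mgd)), with d = 0.1700 m from pivot to centre of mass.
I_cm = mL²/12 = 3.86 × 0.774²/12 = 0.1927 kg·m²; I = I_cm + md² = 0.1927 + 3.86 × 0.1700² = 0.3043 kg·m².
T = 2π√(0.3043/(3.86 × 9.81 × 0.1700)) = 1.37 s.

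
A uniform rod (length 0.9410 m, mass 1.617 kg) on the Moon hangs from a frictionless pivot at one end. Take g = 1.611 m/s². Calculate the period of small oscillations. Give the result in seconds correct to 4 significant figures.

For a physical pendulum T = 2π√(I/(mgd)), with d = 0.47050 m from pivot to centre of mass.
I_cm = mL²/12 = 1.617 × 0.9410²/12 = 0.11932 kg·m²; I = I_cm + md² = 0.11932 + 1.617 × 0.47050² = 0.47727 kg·m².
T = 2π√(0.47727/(1.617 × 1.611 × 0.47050)) = 3.921 s.

3.921 s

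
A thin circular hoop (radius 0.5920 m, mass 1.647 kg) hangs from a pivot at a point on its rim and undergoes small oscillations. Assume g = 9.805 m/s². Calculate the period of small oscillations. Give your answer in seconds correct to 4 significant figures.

2.183 s

I_cm = mr² = 0.57721 kg·m². The pivot is at distance d = 0.5920 m from the centre of mass.
By the parallel-axis theorem, I = I_cm + md² = 0.57721 + 0.57721 = 1.1544 kg·m².
T = 2π√(I/(mgd)) = 2π√(1.1544/(1.647 × 9.805 × 0.5920)) = 2.183 s.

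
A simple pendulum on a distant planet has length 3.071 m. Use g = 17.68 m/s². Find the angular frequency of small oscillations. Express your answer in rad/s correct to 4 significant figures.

2.399 rad/s

ω = √(g/L) = √(17.68/3.071) = 2.399 rad/s.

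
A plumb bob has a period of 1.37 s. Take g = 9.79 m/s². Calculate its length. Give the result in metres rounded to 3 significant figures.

0.465 m

From T = 2π√(L/g), L = gT²/(4π²) = 9.79 × 1.370²/(4π²) = 0.465 m.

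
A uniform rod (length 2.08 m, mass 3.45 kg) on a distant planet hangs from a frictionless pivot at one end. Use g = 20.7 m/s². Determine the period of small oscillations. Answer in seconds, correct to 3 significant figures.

1.63 s

For a physical pendulum T = 2π√(I/(mgd)), with d = 1.040 m from pivot to centre of mass.
I_cm = mL²/12 = 3.45 × 2.08²/12 = 1.244 kg·m²; I = I_cm + md² = 1.244 + 3.45 × 1.040² = 4.975 kg·m².
T = 2π√(4.975/(3.45 × 20.7 × 1.040)) = 1.63 s.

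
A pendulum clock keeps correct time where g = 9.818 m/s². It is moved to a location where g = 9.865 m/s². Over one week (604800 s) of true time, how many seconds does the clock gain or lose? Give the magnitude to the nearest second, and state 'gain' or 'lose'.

The clock's period scales as T ∝ 1/√g, so T'/T = √(9.818/9.865) = 0.997615.
In 604800 s of true time the clock registers 604800/0.997615 = 606245.9 s, so it gains 1446 s.

gain 1446 s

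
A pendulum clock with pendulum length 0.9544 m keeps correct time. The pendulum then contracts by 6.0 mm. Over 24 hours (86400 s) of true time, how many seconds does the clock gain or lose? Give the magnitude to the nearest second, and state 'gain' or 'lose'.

T ∝ √L, so T'/T = √(0.94840/0.9544) = 0.996852.
In 86400 s of true time the clock registers 86400/0.996852 = 86672.9 s, so it gains 273 s.

gain 273 s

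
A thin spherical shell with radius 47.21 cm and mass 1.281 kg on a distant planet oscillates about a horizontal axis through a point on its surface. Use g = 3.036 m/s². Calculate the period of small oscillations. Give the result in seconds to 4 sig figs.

I_cm = (2/3)mr² = 0.19034 kg·m². The pivot is at distance d = 0.4721 m from the centre of mass.
By the parallel-axis theorem, I = I_cm + md² = 0.19034 + 0.28551 = 0.47585 kg·m².
T = 2π√(I/(mgd)) = 2π√(0.47585/(1.281 × 3.036 × 0.4721)) = 3.199 s.

3.199 s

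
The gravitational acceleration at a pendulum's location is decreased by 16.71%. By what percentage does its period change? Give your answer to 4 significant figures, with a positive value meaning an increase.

T ∝ 1/√g, so T'/T = 1/√(0.83290) = 1.0957.
Percentage change in T = (1.0957 − 1) × 100% = 9.573%.

9.573%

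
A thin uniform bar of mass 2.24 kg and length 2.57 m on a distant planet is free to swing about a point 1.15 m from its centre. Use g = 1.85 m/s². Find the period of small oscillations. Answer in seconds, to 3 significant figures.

5.90 s

For a physical pendulum T = 2π√(I/(mgd)), with d = 1.150 m from pivot to centre of mass.
I_cm = mL²/12 = 2.24 × 2.57²/12 = 1.233 kg·m²; I = I_cm + md² = 1.233 + 2.24 × 1.150² = 4.195 kg·m².
T = 2π√(4.195/(2.24 × 1.85 × 1.150)) = 5.90 s.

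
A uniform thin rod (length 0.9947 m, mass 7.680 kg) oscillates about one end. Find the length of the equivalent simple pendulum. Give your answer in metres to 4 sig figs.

0.6631 m

The equivalent simple-pendulum length is L_eq = I/(md), where I is about the pivot and d = 0.49735 m.
I_cm = (1/12)mL² = 0.63323 kg·m², so I = I_cm + md² = 0.63323 + 1.8997 = 2.5329 kg·m².
L_eq = 2.5329/(7.680 × 0.49735) = 0.6631 m.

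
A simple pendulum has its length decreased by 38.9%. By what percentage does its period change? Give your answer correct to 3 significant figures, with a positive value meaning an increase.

-21.8%

T ∝ √L, so T'/T = √(0.6110) = 0.7817.
Percentage change in T = (0.7817 − 1) × 100% = -21.8%.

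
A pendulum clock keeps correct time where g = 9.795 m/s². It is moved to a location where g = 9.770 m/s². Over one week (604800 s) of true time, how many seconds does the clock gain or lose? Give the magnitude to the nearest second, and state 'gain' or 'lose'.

lose 772 s

The clock's period scales as T ∝ 1/√g, so T'/T = √(9.795/9.770) = 1.00128.
In 604800 s of true time the clock registers 604800/1.00128 = 604027.7 s, so it loses 772 s.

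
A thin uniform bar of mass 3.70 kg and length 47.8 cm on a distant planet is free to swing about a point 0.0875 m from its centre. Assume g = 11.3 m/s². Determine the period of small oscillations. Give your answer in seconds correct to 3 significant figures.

1.03 s

For a physical pendulum T = 2π√(I/(mgd)), with d = 0.08750 m from pivot to centre of mass.
I_cm = mL²/12 = 3.70 × 0.478²/12 = 0.07045 kg·m²; I = I_cm + md² = 0.07045 + 3.70 × 0.08750² = 0.09878 kg·m².
T = 2π√(0.09878/(3.70 × 11.3 × 0.08750)) = 1.03 s.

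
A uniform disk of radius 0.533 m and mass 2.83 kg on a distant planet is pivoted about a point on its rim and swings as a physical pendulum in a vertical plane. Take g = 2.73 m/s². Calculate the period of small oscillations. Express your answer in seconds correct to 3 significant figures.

3.40 s

I_cm = ½mr² = 0.4020 kg·m². The pivot is at distance d = 0.533 m from the centre of mass.
By the parallel-axis theorem, I = I_cm + md² = 0.4020 + 0.8040 = 1.206 kg·m².
T = 2π√(I/(mgd)) = 2π√(1.206/(2.83 × 2.73 × 0.533)) = 3.40 s.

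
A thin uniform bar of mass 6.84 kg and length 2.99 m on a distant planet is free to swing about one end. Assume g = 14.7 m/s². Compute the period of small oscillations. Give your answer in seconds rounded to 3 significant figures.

For a physical pendulum T = 2π√(I/(mgd)), with d = 1.495 m from pivot to centre of mass.
I_cm = mL²/12 = 6.84 × 2.99²/12 = 5.096 kg·m²; I = I_cm + md² = 5.096 + 6.84 × 1.495² = 20.38 kg·m².
T = 2π√(20.38/(6.84 × 14.7 × 1.495)) = 2.31 s.

2.31 s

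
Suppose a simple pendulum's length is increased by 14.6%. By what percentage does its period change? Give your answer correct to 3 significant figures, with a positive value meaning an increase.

7.05%

T ∝ √L, so T'/T = √(1.146) = 1.071.
Percentage change in T = (1.071 − 1) × 100% = 7.05%.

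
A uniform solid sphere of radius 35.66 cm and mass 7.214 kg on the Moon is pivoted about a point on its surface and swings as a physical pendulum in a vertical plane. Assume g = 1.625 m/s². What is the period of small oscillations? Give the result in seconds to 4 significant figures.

3.483 s

I_cm = (2/5)mr² = 0.36694 kg·m². The pivot is at distance d = 0.3566 m from the centre of mass.
By the parallel-axis theorem, I = I_cm + md² = 0.36694 + 0.91736 = 1.2843 kg·m².
T = 2π√(I/(mgd)) = 2π√(1.2843/(7.214 × 1.625 × 0.3566)) = 3.483 s.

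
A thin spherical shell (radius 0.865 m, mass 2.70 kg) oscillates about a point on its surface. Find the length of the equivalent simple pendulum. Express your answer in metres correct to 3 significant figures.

1.44 m

The equivalent simple-pendulum length is L_eq = I/(md), where I is about the pivot and d = 0.8650 m.
I_cm = (2/3)mR² = 1.347 kg·m², so I = I_cm + md² = 1.347 + 2.020 = 3.367 kg·m².
L_eq = 3.367/(2.70 × 0.8650) = 1.44 m.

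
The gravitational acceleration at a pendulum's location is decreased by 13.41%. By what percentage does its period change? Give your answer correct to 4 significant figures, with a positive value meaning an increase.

T ∝ 1/√g, so T'/T = 1/√(0.86590) = 1.0746.
Percentage change in T = (1.0746 − 1) × 100% = 7.465%.

7.465%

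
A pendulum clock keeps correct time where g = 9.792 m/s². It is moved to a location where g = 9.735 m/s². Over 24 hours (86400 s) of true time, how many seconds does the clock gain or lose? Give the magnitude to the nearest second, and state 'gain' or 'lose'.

lose 252 s

The clock's period scales as T ∝ 1/√g, so T'/T = √(9.792/9.735) = 1.00292.
In 86400 s of true time the clock registers 86400/1.00292 = 86148.2 s, so it loses 252 s.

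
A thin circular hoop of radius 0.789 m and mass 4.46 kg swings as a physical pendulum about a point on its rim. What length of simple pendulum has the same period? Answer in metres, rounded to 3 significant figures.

1.58 m

The equivalent simple-pendulum length is L_eq = I/(md), where I is about the pivot and d = 0.7890 m.
I_cm = mR² = 2.776 kg·m², so I = I_cm + md² = 2.776 + 2.776 = 5.553 kg·m².
L_eq = 5.553/(4.46 × 0.7890) = 1.58 m.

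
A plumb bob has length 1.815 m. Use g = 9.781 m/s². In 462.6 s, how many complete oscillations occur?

T = 2π√(L/g) = 2π√(1.815/9.781) = 2.7066 s.
Number of complete oscillations = ⌊462.6/2.7066⌋ = ⌊170.91⌋ = 170.

170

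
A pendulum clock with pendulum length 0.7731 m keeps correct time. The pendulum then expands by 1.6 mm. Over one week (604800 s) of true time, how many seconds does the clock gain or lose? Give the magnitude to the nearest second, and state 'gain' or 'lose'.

T ∝ √L, so T'/T = √(0.77470/0.7731) = 1.00103.
In 604800 s of true time the clock registers 604800/1.00103 = 604175.1 s, so it loses 625 s.

lose 625 s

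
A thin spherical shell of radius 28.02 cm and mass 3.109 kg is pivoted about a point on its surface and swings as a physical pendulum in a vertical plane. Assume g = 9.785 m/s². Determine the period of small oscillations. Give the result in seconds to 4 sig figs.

1.373 s

I_cm = (2/3)mr² = 0.16273 kg·m². The pivot is at distance d = 0.2802 m from the centre of mass.
By the parallel-axis theorem, I = I_cm + md² = 0.16273 + 0.24409 = 0.40682 kg·m².
T = 2π√(I/(mgd)) = 2π√(0.40682/(3.109 × 9.785 × 0.2802)) = 1.373 s.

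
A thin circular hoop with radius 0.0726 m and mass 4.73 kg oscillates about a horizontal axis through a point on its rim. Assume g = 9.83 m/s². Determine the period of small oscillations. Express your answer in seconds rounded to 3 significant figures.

I_cm = mr² = 0.02493 kg·m². The pivot is at distance d = 0.0726 m from the centre of mass.
By the parallel-axis theorem, I = I_cm + md² = 0.02493 + 0.02493 = 0.04986 kg·m².
T = 2π√(I/(mgd)) = 2π√(0.04986/(4.73 × 9.83 × 0.0726)) = 0.764 s.

0.764 s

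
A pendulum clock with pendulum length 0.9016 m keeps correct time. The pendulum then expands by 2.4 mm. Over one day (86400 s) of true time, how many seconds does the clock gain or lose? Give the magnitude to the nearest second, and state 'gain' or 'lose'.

lose 115 s

T ∝ √L, so T'/T = √(0.90400/0.9016) = 1.00133.
In 86400 s of true time the clock registers 86400/1.00133 = 86285.2 s, so it loses 115 s.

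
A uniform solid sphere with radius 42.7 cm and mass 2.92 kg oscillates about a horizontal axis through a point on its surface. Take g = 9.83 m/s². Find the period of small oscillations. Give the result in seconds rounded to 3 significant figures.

I_cm = (2/5)mr² = 0.2130 kg·m². The pivot is at distance d = 0.427 m from the centre of mass.
By the parallel-axis theorem, I = I_cm + md² = 0.2130 + 0.5324 = 0.7454 kg·m².
T = 2π√(I/(mgd)) = 2π√(0.7454/(2.92 × 9.83 × 0.427)) = 1.55 s.

1.55 s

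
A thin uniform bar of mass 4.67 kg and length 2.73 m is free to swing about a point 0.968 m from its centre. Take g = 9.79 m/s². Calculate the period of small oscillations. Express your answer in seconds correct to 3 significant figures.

2.55 s

For a physical pendulum T = 2π√(I/(mgd)), with d = 0.9680 m from pivot to centre of mass.
I_cm = mL²/12 = 4.67 × 2.73²/12 = 2.900 kg·m²; I = I_cm + md² = 2.900 + 4.67 × 0.9680² = 7.276 kg·m².
T = 2π√(7.276/(4.67 × 9.79 × 0.9680)) = 2.55 s.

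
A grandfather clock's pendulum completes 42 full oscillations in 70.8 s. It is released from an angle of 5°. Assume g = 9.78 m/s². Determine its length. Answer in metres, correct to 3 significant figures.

T = 70.8/42 = 1.686 s.
From T = 2π√(L/g), L = gT²/(4π²) = 9.78 × 1.686²/(4π²) = 0.704 m.

0.704 m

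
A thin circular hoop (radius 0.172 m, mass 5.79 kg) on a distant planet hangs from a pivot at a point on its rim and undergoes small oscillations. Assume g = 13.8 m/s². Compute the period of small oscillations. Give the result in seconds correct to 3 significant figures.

0.992 s

I_cm = mr² = 0.1713 kg·m². The pivot is at distance d = 0.172 m from the centre of mass.
By the parallel-axis theorem, I = I_cm + md² = 0.1713 + 0.1713 = 0.3426 kg·m².
T = 2π√(I/(mgd)) = 2π√(0.3426/(5.79 × 13.8 × 0.172)) = 0.992 s.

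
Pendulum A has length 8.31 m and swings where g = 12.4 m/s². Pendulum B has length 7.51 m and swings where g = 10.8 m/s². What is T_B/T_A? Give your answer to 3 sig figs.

T = 2π√(L/g), so T_B/T_A = √((L_B/g_B)/(L_A/g_A)) = √((7.51/10.8)/(8.31/12.4)) = 1.02.

1.02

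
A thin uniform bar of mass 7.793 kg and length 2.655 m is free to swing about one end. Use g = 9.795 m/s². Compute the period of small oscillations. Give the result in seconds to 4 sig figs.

For a physical pendulum T = 2π√(I/(mgd)), with d = 1.3275 m from pivot to centre of mass.
I_cm = mL²/12 = 7.793 × 2.655²/12 = 4.5778 kg·m²; I = I_cm + md² = 4.5778 + 7.793 × 1.3275² = 18.311 kg·m².
T = 2π√(18.311/(7.793 × 9.795 × 1.3275)) = 2.671 s.

2.671 s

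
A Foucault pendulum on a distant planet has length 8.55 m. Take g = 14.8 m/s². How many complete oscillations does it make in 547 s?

T = 2π√(L/g) = 2π√(8.55/14.8) = 4.776 s.
Number of complete oscillations = ⌊547/4.776⌋ = ⌊114.5⌋ = 114.

114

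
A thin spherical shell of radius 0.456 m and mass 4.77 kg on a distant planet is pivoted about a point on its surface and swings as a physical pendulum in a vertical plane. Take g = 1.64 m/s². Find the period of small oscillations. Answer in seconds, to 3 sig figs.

I_cm = (2/3)mr² = 0.6612 kg·m². The pivot is at distance d = 0.456 m from the centre of mass.
By the parallel-axis theorem, I = I_cm + md² = 0.6612 + 0.9919 = 1.653 kg·m².
T = 2π√(I/(mgd)) = 2π√(1.653/(4.77 × 1.64 × 0.456)) = 4.28 s.

4.28 s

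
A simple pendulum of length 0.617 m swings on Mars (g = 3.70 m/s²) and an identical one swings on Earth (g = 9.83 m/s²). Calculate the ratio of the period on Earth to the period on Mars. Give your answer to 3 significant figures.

0.614

T ∝ 1/√g, so T₂/T₁ = √(g₁/g₂) = √(3.70/9.83) = 0.614.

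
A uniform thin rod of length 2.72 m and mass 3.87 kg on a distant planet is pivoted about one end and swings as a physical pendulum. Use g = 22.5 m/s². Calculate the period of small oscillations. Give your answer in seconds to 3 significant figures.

1.78 s

For a physical pendulum T = 2π√(I/(mgd)), with d = 1.360 m from pivot to centre of mass.
I_cm = mL²/12 = 3.87 × 2.72²/12 = 2.386 kg·m²; I = I_cm + md² = 2.386 + 3.87 × 1.360² = 9.544 kg·m².
T = 2π√(9.544/(3.87 × 22.5 × 1.360)) = 1.78 s.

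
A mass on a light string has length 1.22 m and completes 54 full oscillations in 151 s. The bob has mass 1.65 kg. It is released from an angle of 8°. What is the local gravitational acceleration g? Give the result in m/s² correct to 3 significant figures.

T = 151/54 = 2.796 s.
From T = 2π√(L/g), g = 4π²L/T² = 4π² × 1.22/2.796² = 6.16 m/s².

6.16 m/s²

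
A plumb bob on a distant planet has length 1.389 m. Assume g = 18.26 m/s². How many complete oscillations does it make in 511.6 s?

295

T = 2π√(L/g) = 2π√(1.389/18.26) = 1.7329 s.
Number of complete oscillations = ⌊511.6/1.7329⌋ = ⌊295.22⌋ = 295.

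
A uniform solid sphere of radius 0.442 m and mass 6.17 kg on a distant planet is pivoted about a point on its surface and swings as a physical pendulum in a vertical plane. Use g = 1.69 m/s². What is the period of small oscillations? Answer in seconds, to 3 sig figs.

I_cm = (2/5)mr² = 0.4822 kg·m². The pivot is at distance d = 0.442 m from the centre of mass.
By the parallel-axis theorem, I = I_cm + md² = 0.4822 + 1.205 = 1.688 kg·m².
T = 2π√(I/(mgd)) = 2π√(1.688/(6.17 × 1.69 × 0.442)) = 3.80 s.

3.80 s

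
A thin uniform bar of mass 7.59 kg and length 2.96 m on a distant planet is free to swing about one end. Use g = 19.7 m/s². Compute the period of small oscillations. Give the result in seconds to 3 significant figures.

1.99 s

For a physical pendulum T = 2π√(I/(mgd)), with d = 1.480 m from pivot to centre of mass.
I_cm = mL²/12 = 7.59 × 2.96²/12 = 5.542 kg·m²; I = I_cm + md² = 5.542 + 7.59 × 1.480² = 22.17 kg·m².
T = 2π√(22.17/(7.59 × 19.7 × 1.480)) = 1.99 s.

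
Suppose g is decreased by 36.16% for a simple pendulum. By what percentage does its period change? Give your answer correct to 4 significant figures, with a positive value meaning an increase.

T ∝ 1/√g, so T'/T = 1/√(0.63840) = 1.2516.
Percentage change in T = (1.2516 − 1) × 100% = 25.16%.

25.16%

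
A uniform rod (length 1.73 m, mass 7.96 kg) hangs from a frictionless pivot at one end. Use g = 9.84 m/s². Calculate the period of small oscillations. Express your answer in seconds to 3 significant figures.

2.15 s

For a physical pendulum T = 2π√(I/(mgd)), with d = 0.8650 m from pivot to centre of mass.
I_cm = mL²/12 = 7.96 × 1.73²/12 = 1.985 kg·m²; I = I_cm + md² = 1.985 + 7.96 × 0.8650² = 7.941 kg·m².
T = 2π√(7.941/(7.96 × 9.84 × 0.8650)) = 2.15 s.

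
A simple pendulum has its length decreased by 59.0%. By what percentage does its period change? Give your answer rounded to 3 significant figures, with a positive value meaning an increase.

-36.0%

T ∝ √L, so T'/T = √(0.4100) = 0.6403.
Percentage change in T = (0.6403 − 1) × 100% = -36.0%.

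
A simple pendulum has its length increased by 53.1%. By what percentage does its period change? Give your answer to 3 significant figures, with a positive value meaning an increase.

T ∝ √L, so T'/T = √(1.531) = 1.237.
Percentage change in T = (1.237 − 1) × 100% = 23.7%.

23.7%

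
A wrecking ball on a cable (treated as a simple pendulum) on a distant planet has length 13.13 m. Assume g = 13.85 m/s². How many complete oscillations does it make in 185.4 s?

T = 2π√(L/g) = 2π√(13.13/13.85) = 6.1177 s.
Number of complete oscillations = ⌊185.4/6.1177⌋ = ⌊30.306⌋ = 30.

30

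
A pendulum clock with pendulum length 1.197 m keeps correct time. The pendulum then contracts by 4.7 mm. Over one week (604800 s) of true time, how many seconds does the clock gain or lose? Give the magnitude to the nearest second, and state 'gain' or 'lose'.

gain 1191 s

T ∝ √L, so T'/T = √(1.19230/1.197) = 0.998035.
In 604800 s of true time the clock registers 604800/0.998035 = 605990.9 s, so it gains 1191 s.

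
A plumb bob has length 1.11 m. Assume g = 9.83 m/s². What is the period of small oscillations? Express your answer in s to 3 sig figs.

T = 2π√(L/g) = 2π√(1.11/9.83) = 2π × 0.3360 = 2.11 s.

2.11 s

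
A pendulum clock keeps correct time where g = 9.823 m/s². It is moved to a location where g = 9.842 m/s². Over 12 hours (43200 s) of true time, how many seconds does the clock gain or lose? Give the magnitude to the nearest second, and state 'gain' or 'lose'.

The clock's period scales as T ∝ 1/√g, so T'/T = √(9.823/9.842) = 0.999034.
In 43200 s of true time the clock registers 43200/0.999034 = 43241.8 s, so it gains 42 s.

gain 42 s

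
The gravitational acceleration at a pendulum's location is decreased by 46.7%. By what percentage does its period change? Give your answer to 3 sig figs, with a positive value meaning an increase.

T ∝ 1/√g, so T'/T = 1/√(0.5330) = 1.370.
Percentage change in T = (1.370 − 1) × 100% = 37.0%.

37.0%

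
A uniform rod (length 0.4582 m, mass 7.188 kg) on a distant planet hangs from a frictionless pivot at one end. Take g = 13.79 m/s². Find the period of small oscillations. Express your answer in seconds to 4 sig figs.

For a physical pendulum T = 2π√(I/(mgd)), with d = 0.22910 m from pivot to centre of mass.
I_cm = mL²/12 = 7.188 × 0.4582²/12 = 0.12576 kg·m²; I = I_cm + md² = 0.12576 + 7.188 × 0.22910² = 0.50303 kg·m².
T = 2π√(0.50303/(7.188 × 13.79 × 0.22910)) = 0.9351 s.

0.9351 s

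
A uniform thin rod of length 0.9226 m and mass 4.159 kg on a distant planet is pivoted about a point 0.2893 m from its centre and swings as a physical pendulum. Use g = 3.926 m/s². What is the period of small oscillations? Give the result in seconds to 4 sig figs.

For a physical pendulum T = 2π√(I/(mgd)), with d = 0.28930 m from pivot to centre of mass.
I_cm = mL²/12 = 4.159 × 0.9226²/12 = 0.29501 kg·m²; I = I_cm + md² = 0.29501 + 4.159 × 0.28930² = 0.64309 kg·m².
T = 2π√(0.64309/(4.159 × 3.926 × 0.28930)) = 2.318 s.

2.318 s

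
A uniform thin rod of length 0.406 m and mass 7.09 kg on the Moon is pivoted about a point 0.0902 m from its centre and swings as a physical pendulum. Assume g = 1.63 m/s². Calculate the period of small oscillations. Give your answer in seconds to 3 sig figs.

For a physical pendulum T = 2π√(I/(mgd)), with d = 0.09020 m from pivot to centre of mass.
I_cm = mL²/12 = 7.09 × 0.406²/12 = 0.09739 kg·m²; I = I_cm + md² = 0.09739 + 7.09 × 0.09020² = 0.1551 kg·m².
T = 2π√(0.1551/(7.09 × 1.63 × 0.09020)) = 2.42 s.

2.42 s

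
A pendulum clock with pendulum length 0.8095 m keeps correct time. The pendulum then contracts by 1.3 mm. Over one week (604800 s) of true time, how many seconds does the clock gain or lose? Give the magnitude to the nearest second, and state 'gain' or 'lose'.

gain 486 s

T ∝ √L, so T'/T = √(0.80820/0.8095) = 0.999197.
In 604800 s of true time the clock registers 604800/0.999197 = 605286.2 s, so it gains 486 s.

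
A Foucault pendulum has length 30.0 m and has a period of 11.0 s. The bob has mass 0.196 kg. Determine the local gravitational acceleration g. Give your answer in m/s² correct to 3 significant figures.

From T = 2π√(L/g), g = 4π²L/T² = 4π² × 30.0/11.00² = 9.79 m/s².

9.79 m/s²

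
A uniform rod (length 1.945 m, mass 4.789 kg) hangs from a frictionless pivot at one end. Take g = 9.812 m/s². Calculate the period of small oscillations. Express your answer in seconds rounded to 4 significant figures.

2.284 s

For a physical pendulum T = 2π√(I/(mgd)), with d = 0.97250 m from pivot to centre of mass.
I_cm = mL²/12 = 4.789 × 1.945²/12 = 1.5097 kg·m²; I = I_cm + md² = 1.5097 + 4.789 × 0.97250² = 6.0390 kg·m².
T = 2π√(6.0390/(4.789 × 9.812 × 0.97250)) = 2.284 s.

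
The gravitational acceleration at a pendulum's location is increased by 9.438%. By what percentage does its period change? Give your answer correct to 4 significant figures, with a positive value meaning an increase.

T ∝ 1/√g, so T'/T = 1/√(1.0944) = 0.95591.
Percentage change in T = (0.95591 − 1) × 100% = -4.409%.

-4.409%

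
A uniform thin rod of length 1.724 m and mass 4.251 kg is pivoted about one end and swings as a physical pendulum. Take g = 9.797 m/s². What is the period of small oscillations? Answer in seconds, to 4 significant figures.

For a physical pendulum T = 2π√(I/(mgd)), with d = 0.86200 m from pivot to centre of mass.
I_cm = mL²/12 = 4.251 × 1.724²/12 = 1.0529 kg·m²; I = I_cm + md² = 1.0529 + 4.251 × 0.86200² = 4.2116 kg·m².
T = 2π√(4.2116/(4.251 × 9.797 × 0.86200)) = 2.152 s.

2.152 s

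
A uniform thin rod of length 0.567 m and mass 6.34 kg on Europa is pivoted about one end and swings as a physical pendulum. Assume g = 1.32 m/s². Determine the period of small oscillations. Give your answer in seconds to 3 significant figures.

For a physical pendulum T = 2π√(I/(mgd)), with d = 0.2835 m from pivot to centre of mass.
I_cm = mL²/12 = 6.34 × 0.567²/12 = 0.1699 kg·m²; I = I_cm + md² = 0.1699 + 6.34 × 0.2835² = 0.6794 kg·m².
T = 2π√(0.6794/(6.34 × 1.32 × 0.2835)) = 3.36 s.

3.36 s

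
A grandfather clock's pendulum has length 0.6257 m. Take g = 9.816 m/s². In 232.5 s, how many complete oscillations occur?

T = 2π√(L/g) = 2π√(0.6257/9.816) = 1.5863 s.
Number of complete oscillations = ⌊232.5/1.5863⌋ = ⌊146.56⌋ = 146.

146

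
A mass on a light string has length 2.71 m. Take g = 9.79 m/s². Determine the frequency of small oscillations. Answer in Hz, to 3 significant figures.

0.303 Hz

T = 2π√(L/g) = 2π√(2.71/9.79) = 3.306 s, so f = 1/T = 0.303 Hz.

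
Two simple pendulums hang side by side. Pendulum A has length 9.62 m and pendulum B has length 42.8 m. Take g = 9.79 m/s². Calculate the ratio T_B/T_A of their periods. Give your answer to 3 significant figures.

T ∝ √L, so T_B/T_A = √(L_B/L_A) = √(42.8/9.62) = 2.11.

2.11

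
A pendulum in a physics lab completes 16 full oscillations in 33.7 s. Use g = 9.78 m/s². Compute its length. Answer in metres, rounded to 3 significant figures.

T = 33.7/16 = 2.106 s.
From T = 2π√(L/g), L = gT²/(4π²) = 9.78 × 2.106²/(4π²) = 1.10 m.

1.10 m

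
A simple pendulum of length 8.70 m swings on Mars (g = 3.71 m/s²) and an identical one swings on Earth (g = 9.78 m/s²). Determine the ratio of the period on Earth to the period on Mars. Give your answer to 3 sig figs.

T ∝ 1/√g, so T₂/T₁ = √(g₁/g₂) = √(3.71/9.78) = 0.616.

0.616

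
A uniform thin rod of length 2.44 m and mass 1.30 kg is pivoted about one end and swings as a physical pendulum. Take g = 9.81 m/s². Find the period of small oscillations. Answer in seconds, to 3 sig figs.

2.56 s

For a physical pendulum T = 2π√(I/(mgd)), with d = 1.220 m from pivot to centre of mass.
I_cm = mL²/12 = 1.30 × 2.44²/12 = 0.6450 kg·m²; I = I_cm + md² = 0.6450 + 1.30 × 1.220² = 2.580 kg·m².
T = 2π√(2.580/(1.30 × 9.81 × 1.220)) = 2.56 s.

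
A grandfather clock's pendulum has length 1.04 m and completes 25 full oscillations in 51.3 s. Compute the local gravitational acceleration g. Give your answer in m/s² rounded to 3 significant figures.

9.75 m/s²

T = 51.3/25 = 2.052 s.
From T = 2π√(L/g), g = 4π²L/T² = 4π² × 1.04/2.052² = 9.75 m/s².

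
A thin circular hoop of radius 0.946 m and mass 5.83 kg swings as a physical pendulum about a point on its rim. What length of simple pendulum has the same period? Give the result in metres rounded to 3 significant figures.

The equivalent simple-pendulum length is L_eq = I/(md), where I is about the pivot and d = 0.9460 m.
I_cm = mR² = 5.217 kg·m², so I = I_cm + md² = 5.217 + 5.217 = 10.43 kg·m².
L_eq = 10.43/(5.83 × 0.9460) = 1.89 m.

1.89 m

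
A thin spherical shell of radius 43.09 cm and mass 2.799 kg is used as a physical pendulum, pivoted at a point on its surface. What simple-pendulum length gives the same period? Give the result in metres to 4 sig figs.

0.7182 m

The equivalent simple-pendulum length is L_eq = I/(md), where I is about the pivot and d = 0.43090 m.
I_cm = (2/3)mR² = 0.34647 kg·m², so I = I_cm + md² = 0.34647 + 0.51970 = 0.86617 kg·m².
L_eq = 0.86617/(2.799 × 0.43090) = 0.7182 m.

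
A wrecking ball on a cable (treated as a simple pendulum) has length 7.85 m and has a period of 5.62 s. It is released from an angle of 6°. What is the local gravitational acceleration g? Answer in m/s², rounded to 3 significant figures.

From T = 2π√(L/g), g = 4π²L/T² = 4π² × 7.85/5.620² = 9.81 m/s².

9.81 m/s²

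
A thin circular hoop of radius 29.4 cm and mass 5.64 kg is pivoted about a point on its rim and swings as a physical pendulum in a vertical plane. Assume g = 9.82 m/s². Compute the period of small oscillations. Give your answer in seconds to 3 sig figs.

1.54 s

I_cm = mr² = 0.4875 kg·m². The pivot is at distance d = 0.294 m from the centre of mass.
By the parallel-axis theorem, I = I_cm + md² = 0.4875 + 0.4875 = 0.9750 kg·m².
T = 2π√(I/(mgd)) = 2π√(0.9750/(5.64 × 9.82 × 0.294)) = 1.54 s.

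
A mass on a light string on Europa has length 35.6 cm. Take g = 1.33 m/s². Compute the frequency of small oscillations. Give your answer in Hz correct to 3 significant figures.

0.308 Hz

T = 2π√(L/g) = 2π√(0.356/1.33) = 3.251 s, so f = 1/T = 0.308 Hz.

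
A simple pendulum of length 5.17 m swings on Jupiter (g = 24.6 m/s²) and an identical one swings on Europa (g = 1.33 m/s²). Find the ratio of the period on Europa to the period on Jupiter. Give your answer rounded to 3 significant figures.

4.30

T ∝ 1/√g, so T₂/T₁ = √(g₁/g₂) = √(24.6/1.33) = 4.30.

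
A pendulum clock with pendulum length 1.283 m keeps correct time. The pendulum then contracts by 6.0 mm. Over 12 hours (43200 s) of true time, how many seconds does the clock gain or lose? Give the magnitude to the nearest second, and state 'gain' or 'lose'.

T ∝ √L, so T'/T = √(1.27700/1.283) = 0.997659.
In 43200 s of true time the clock registers 43200/0.997659 = 43301.4 s, so it gains 101 s.

gain 101 s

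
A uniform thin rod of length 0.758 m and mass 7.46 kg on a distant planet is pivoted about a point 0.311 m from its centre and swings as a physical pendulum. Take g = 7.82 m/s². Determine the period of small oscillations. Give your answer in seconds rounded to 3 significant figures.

1.53 s

For a physical pendulum T = 2π√(I/(mgd)), with d = 0.3110 m from pivot to centre of mass.
I_cm = mL²/12 = 7.46 × 0.758²/12 = 0.3572 kg·m²; I = I_cm + md² = 0.3572 + 7.46 × 0.3110² = 1.079 kg·m².
T = 2π√(1.079/(7.46 × 7.82 × 0.3110)) = 1.53 s.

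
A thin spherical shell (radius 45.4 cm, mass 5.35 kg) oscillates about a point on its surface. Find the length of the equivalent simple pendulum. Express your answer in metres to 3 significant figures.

0.757 m

The equivalent simple-pendulum length is L_eq = I/(md), where I is about the pivot and d = 0.4540 m.
I_cm = (2/3)mR² = 0.7351 kg·m², so I = I_cm + md² = 0.7351 + 1.103 = 1.838 kg·m².
L_eq = 1.838/(5.35 × 0.4540) = 0.757 m.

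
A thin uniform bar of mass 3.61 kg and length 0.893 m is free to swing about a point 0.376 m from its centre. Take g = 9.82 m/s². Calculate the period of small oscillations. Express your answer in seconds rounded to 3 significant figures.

For a physical pendulum T = 2π√(I/(mgd)), with d = 0.3760 m from pivot to centre of mass.
I_cm = mL²/12 = 3.61 × 0.893²/12 = 0.2399 kg·m²; I = I_cm + md² = 0.2399 + 3.61 × 0.3760² = 0.7503 kg·m².
T = 2π√(0.7503/(3.61 × 9.82 × 0.3760)) = 1.49 s.

1.49 s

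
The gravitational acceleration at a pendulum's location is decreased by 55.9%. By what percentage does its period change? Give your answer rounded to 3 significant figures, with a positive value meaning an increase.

T ∝ 1/√g, so T'/T = 1/√(0.4410) = 1.506.
Percentage change in T = (1.506 − 1) × 100% = 50.6%.

50.6%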